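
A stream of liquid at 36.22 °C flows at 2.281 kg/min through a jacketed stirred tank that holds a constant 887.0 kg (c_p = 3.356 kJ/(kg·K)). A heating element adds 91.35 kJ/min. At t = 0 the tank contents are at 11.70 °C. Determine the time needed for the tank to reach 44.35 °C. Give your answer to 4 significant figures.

M c_p dT/dt = ṁ c_p (T_in − T) + Q̇.
τ = M/ṁ = 388.865 min; T_ss = T_in + Q̇/(ṁ c_p) = 48.1533 °C.
T(t) = T_ss + (T₀ − T_ss) e^(−t/τ). Set T = 44.35:
e^(−t/τ) = (44.35 − 48.1533)/(11.70 − 48.1533) = 0.104334
t = −388.865 · ln(0.104334) = 878.895 min.

878.9 min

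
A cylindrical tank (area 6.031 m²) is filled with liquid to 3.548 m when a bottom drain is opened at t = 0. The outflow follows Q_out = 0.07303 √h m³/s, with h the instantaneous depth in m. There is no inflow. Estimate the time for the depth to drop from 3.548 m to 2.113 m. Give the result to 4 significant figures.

A dh/dt = −Q_out = −0.07303 √h.
∫ h^(−1/2) dh = −(0.07303/A) ∫ dt, giving 2√h = 2√h₀ − (0.07303/A) t.
t = 2A(√h₀ − √h)/0.07303 = 2·6.031·(√3.548 − √2.113)/0.07303
  = 12.0620 × (1.88361 − 1.45362) / 0.07303 = 71.0205 s.

71.02 s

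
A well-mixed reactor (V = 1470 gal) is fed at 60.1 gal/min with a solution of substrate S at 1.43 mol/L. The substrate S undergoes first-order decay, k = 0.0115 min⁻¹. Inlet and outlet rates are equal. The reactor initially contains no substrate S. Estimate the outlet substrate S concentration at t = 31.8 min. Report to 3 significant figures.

Species balance: V dC/dt = Q C_in − Q C − k V C.
This is linear with rate a = Q/V + k = 0.052384 min⁻¹.
C_ss = Q C_in/(Q + kV) = 1.1161 mol/L; C(t) = C_ss + (C₀ − C_ss) e^(−a t).
C(31.8) = 1.1161 + (-1.1161)·e^(−0.052384·31.8) = 1.1161 + (-1.1161)·0.18904 = 0.90509 mol/L.

0.905 mol/L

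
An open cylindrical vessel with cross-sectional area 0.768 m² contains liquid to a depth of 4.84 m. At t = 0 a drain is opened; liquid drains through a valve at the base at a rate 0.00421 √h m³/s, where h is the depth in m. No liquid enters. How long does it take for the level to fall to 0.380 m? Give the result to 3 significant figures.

578 s

With no inflow, A dh/dt = −0.00421 √h.
This is separable: 2 d(√h)/dt = −0.00421/A, so √h = √h₀ − (0.00421/(2A)) t.
t = 2A(√h₀ − √h)/0.00421 = 2·0.768·(√4.84 − √0.380)/0.00421
  = 1.5360 × (2.2000 − 0.61644) / 0.00421 = 577.75 s.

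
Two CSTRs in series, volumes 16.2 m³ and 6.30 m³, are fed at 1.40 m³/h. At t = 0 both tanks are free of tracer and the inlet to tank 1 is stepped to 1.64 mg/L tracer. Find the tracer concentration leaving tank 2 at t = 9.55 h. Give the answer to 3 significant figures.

0.589 mg/L

Species balance on tank i: dCᵢ/dt = (Cᵢ₋₁ − Cᵢ)/τᵢ with τᵢ = Vᵢ/Q.
τ₁ = 16.2/1.40 = 11.571 h; τ₂ = 6.30/1.40 = 4.5000 h.
Tank 1: C₁ = C_in(1 − e^(−t/τ₁)). Tank 2 (τ₁ ≠ τ₂): C₂ = C_in[1 − (τ₁ e^(−t/τ₁) − τ₂ e^(−t/τ₂))/(τ₁ − τ₂)].
At t = 9.55: e^(−t/τ₁) = 0.43810, e^(−t/τ₂) = 0.11977.
C₂ = 1.64·[1 − (11.571·0.43810 − 4.5000·0.11977)/(7.0714)] = 1.64·0.35932 = 0.58929 mg/L.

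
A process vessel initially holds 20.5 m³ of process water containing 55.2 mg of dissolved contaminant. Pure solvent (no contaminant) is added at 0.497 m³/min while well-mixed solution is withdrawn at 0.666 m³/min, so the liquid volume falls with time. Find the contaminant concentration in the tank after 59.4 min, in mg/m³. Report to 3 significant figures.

Total volume: dV/dt = Q_in − Q_out = -0.16900 m³/min, so V(t) = 20.5 − 0.16900 t and V(59.4) = 10.461 m³.
No contaminant enters, so dm/dt = −Q_out · (m/V).
Separate: dm/m = −Q_out dt/V(t) ⇒ ln(m/m₀) = −(Q_out/(Q_in−Q_out)) ln(V/V₀).
m = m₀ (V₀/V)^(Q_out/(Q_in−Q_out)) = 55.2 × (20.5/10.461)^(-3.9408) = 3.8956 mg.
C = m/V = 3.8956/10.461 = 0.37238 mg/m³.

0.372 mg/m³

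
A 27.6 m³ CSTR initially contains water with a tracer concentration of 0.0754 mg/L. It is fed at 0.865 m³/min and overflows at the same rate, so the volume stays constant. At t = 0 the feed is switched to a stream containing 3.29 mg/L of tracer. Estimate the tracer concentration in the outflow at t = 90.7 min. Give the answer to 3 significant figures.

Mass balance on the solute (V constant): V dC/dt = Q(C_in − C).
Time constant τ = V/Q = 27.6/0.865 = 31.908 min.
This is linear first-order; C(t) = C_in + (C₀ − C_in) e^(−t/τ).
C(90.7) = 3.29 + (0.0754 − 3.29)·e^(−90.7/31.908) = 3.29 + (-3.2146)·0.058275 = 3.1027 mg/L.

3.10 mg/L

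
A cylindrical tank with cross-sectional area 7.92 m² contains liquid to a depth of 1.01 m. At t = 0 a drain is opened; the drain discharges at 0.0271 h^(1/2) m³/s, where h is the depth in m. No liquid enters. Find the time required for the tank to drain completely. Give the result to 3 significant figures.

A dh/dt = −Q_out = −0.0271 √h.
This is separable: 2 d(√h)/dt = −0.0271/A, so √h = √h₀ − (0.0271/(2A)) t.
Tank is empty when √h = 0: t_empty = 2A√h₀/0.0271.
t_empty = 2·7.92·√1.01/0.0271 = 15.840·1.0050/0.0271 = 587.42 s.

587 s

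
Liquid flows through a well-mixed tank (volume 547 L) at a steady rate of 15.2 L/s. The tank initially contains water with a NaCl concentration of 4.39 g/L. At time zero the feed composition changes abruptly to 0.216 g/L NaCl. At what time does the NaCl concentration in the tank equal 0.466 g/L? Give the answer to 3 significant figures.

Species balance: V dC/dt = Q(C_in − C) ⇒ τ = V/Q = 35.987 s.
C(t) = C_in + (C₀ − C_in) e^(−t/τ). Set C = 0.466 and solve for t:
e^(−t/τ) = (C − C_in)/(C₀ − C_in) = (0.466 − 0.216)/(4.39 − 0.216) = 0.059895
t = −τ ln(…) = 35.987 × 2.8152 = 101.31 s.

101 s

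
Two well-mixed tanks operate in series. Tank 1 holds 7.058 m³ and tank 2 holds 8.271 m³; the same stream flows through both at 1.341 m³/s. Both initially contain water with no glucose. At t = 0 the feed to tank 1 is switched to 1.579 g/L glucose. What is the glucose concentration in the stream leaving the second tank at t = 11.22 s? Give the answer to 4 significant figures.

0.9229 g/L

Each tank obeys Vᵢ dCᵢ/dt = Q(Cᵢ₋₁ − Cᵢ), so τᵢ = Vᵢ/Q.
τ₁ = 7.058/1.341 = 5.26324 s; τ₂ = 8.271/1.341 = 6.16779 s.
Solving the cascade with C₁(0)=C₂(0)=0 gives C₂(t) = C_in[1 − (τ₁ e^(−t/τ₁) − τ₂ e^(−t/τ₂))/(τ₁ − τ₂)].
At t = 11.22: e^(−t/τ₁) = 0.118627, e^(−t/τ₂) = 0.162167.
C₂ = 1.579·[1 − (5.26324·0.118627 − 6.16779·0.162167)/(-0.904549)] = 1.579·0.584493 = 0.922914 g/L.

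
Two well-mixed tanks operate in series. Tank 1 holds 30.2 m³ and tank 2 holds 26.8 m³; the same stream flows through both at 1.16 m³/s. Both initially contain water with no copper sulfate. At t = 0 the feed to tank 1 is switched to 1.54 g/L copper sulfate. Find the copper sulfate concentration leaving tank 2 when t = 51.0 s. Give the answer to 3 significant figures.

Species balance on tank i: dCᵢ/dt = (Cᵢ₋₁ − Cᵢ)/τᵢ with τᵢ = Vᵢ/Q.
τ₁ = 30.2/1.16 = 26.034 s; τ₂ = 26.8/1.16 = 23.103 s.
Tank 1: C₁ = C_in(1 − e^(−t/τ₁)). Tank 2 (τ₁ ≠ τ₂): C₂ = C_in[1 − (τ₁ e^(−t/τ₁) − τ₂ e^(−t/τ₂))/(τ₁ − τ₂)].
At t = 51.0: e^(−t/τ₁) = 0.14101, e^(−t/τ₂) = 0.10998.
C₂ = 1.54·[1 − (26.034·0.14101 − 23.103·0.10998)/(2.9310)] = 1.54·0.61442 = 0.94620 g/L.

0.946 g/L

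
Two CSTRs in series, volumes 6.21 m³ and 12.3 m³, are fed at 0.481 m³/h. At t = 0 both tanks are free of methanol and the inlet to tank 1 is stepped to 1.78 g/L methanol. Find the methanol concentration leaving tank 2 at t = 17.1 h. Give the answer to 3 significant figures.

0.421 g/L

Time constants: τᵢ = Vᵢ/Q for each well-mixed tank.
τ₁ = 6.21/0.481 = 12.911 h; τ₂ = 12.3/0.481 = 25.572 h.
Tank 1: C₁ = C_in(1 − e^(−t/τ₁)). Tank 2 (τ₁ ≠ τ₂): C₂ = C_in[1 − (τ₁ e^(−t/τ₁) − τ₂ e^(−t/τ₂))/(τ₁ − τ₂)].
At t = 17.1: e^(−t/τ₁) = 0.26594, e^(−t/τ₂) = 0.51237.
C₂ = 1.78·[1 − (12.911·0.26594 − 25.572·0.51237)/(-12.661)] = 1.78·0.23634 = 0.42069 g/L.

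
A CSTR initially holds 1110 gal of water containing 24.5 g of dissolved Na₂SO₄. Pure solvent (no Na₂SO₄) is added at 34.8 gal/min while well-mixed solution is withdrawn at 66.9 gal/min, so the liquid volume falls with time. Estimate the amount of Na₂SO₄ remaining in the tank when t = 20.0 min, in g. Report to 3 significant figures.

Let m(t) be the amount of Na₂SO₄. Volume: V(t) = V₀ + (Q_in − Q_out) t = 1110 − 32.100 t; V(20.0) = 468.00 gal.
Solute balance: dm/dt = 0 − Q_out C = −Q_out m/V(t).
dm/m = −Q_out dt/(V₀ − 32.100 t); integrating gives ln(m/m₀) = −(Q_out/(Q_in−Q_out)) ln(V/V₀).
m = m₀ (V₀/V)^(Q_out/(Q_in−Q_out)) = 24.5 × (1110/468.00)^(-2.0841) = 4.0501 g.

4.05 g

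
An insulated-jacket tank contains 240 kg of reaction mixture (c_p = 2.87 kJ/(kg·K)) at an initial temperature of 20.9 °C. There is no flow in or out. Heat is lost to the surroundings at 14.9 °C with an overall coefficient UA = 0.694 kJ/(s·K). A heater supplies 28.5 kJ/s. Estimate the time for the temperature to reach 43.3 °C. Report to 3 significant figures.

1010 s

M c_p dT/dt = −UA(T − T_amb) + Q̇.
τ = M c_p/UA = 992.51 s; T_ss = T_amb + Q̇/UA = 14.9 + 28.5/0.694 = 55.966 °C.
T(t) = T_ss + (T₀ − T_ss)e^(−t/τ); set T = 43.3:
t = −τ ln[(T − T_ss)/(T₀ − T_ss)] = −992.51 · ln(0.36121) = 1010.7 s.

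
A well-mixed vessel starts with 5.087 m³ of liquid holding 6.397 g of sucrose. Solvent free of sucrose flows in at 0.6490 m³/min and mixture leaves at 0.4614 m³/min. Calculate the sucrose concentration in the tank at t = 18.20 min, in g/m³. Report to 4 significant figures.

0.2128 g/m³

Let m(t) be the amount of sucrose. Volume: V(t) = V₀ + (Q_in − Q_out) t = 5.087 + 0.187600 t; V(18.20) = 8.50132 m³.
Solute balance: dm/dt = 0 − Q_out C = −Q_out m/V(t).
Separate: dm/m = −Q_out dt/V(t) ⇒ ln(m/m₀) = −(Q_out/(Q_in−Q_out)) ln(V/V₀).
m = m₀ (V₀/V)^(Q_out/(Q_in−Q_out)) = 6.397 × (5.087/8.50132)^(2.45949) = 1.80905 g.
C = m/V = 1.80905/8.50132 = 0.212796 g/m³.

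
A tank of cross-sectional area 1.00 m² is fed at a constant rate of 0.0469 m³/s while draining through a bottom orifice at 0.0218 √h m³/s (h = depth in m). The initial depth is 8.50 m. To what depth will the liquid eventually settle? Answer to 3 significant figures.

4.63 m

A dh/dt = Q_in − 0.0218 √h. Steady state requires inflow = outflow:
Q_in = 0.0218 √h_ss ⇒ √h_ss = 0.0469/0.0218 = 2.1514.
h_ss = 2.1514² = 4.6284 m. (Since h₀ = 8.50 m > h_ss, the level will fall toward this value.)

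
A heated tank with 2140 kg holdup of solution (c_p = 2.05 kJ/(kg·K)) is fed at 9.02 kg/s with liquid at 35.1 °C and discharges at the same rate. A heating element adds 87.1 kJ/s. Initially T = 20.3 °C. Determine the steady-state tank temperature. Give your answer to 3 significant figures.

Heat balance on the well-mixed liquid: M c_p dT/dt = ṁ c_p (T_in − T) + 87.1.
At steady state dT/dt = 0 ⇒ T_ss = T_in + Q̇/(ṁ c_p) = 35.1 + 87.1/(9.02·2.05) = 39.810 °C.

39.8 °C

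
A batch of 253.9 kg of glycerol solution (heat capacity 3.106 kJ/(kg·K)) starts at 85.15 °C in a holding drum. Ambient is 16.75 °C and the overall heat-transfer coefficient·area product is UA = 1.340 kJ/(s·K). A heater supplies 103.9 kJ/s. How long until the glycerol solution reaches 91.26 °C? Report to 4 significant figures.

650.1 s

Lumped-capacitance energy balance: M c_p dT/dt = UA(T_amb − T) + Q̇.
τ = M c_p/UA = 588.517 s; T_ss = T_amb + Q̇/UA = 16.75 + 103.9/1.340 = 94.2873 °C.
T(t) = T_ss + (T₀ − T_ss)e^(−t/τ); set T = 91.26:
t = −τ ln[(T − T_ss)/(T₀ − T_ss)] = −588.517 · ln(0.331313) = 650.130 s.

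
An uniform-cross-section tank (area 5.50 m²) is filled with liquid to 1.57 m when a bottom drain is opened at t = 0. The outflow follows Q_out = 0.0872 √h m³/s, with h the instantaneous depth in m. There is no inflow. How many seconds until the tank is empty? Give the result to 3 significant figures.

Mass balance (ρ constant): A dh/dt = −0.0872 √h.
∫ h^(−1/2) dh = −(0.0872/A) ∫ dt, giving 2√h = 2√h₀ − (0.0872/A) t.
Set h = 0: 2√h₀ = (0.0872/A) t_empty ⇒ t_empty = 2A√h₀/0.0872.
t_empty = 2·5.50·√1.57/0.0872 = 11.000·1.2530/0.0872 = 158.06 s.

158 s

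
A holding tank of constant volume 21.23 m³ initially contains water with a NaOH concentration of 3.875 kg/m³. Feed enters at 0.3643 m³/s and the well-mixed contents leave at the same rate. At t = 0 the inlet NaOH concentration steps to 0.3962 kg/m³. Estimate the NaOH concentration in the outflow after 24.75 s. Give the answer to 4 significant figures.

Mass balance on the solute (V constant): V dC/dt = Q(C_in − C).
So dC/dt = (C_in − C)/τ with τ = V/Q = 21.23/0.3643 = 58.2761 s.
Solution: C(t) = C_in + (C₀ − C_in) e^(−t/τ).
C(24.75) = 0.3962 + (3.875 − 0.3962)·e^(−24.75/58.2761) = 0.3962 + (3.47880)·0.653965 = 2.67121 kg/m³.

2.671 kg/m³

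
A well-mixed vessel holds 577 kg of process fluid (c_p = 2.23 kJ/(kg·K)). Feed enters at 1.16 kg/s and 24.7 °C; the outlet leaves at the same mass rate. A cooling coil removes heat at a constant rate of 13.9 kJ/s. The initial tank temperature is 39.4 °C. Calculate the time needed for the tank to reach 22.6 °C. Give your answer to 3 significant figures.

Heat balance on the well-mixed liquid: M c_p dT/dt = ṁ c_p (T_in − T) − 13.9.
τ = M/ṁ = 497.41 s; T_ss = T_in − Q̇/(ṁ c_p) = 19.327 °C.
T(t) = T_ss + (T₀ − T_ss) e^(−t/τ). Set T = 22.6:
e^(−t/τ) = (22.6 − 19.327)/(39.4 − 19.327) = 0.16307
t = −497.41 · ln(0.16307) = 902.09 s.

902 s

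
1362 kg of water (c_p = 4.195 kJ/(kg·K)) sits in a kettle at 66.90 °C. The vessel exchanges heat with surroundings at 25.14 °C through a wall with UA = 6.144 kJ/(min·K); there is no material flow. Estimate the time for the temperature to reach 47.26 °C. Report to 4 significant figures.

590.9 min

M c_p dT/dt = −UA(T − T_amb).
τ = M c_p/UA = 929.946 min; T_ss = T_amb = 25.1400 °C.
T(t) = T_ss + (T₀ − T_ss)e^(−t/τ); set T = 47.26:
t = −τ ln[(T − T_ss)/(T₀ − T_ss)] = −929.946 · ln(0.529693) = 590.941 min.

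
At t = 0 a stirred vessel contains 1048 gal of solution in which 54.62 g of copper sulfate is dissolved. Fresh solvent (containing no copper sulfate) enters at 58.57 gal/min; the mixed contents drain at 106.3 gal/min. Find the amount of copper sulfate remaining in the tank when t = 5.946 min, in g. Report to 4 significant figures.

Total volume: dV/dt = Q_in − Q_out = -47.7300 gal/min, so V(t) = 1048 − 47.7300 t and V(5.946) = 764.197 gal.
Solute balance: dm/dt = 0 − Q_out C = −Q_out m/V(t).
Separate: dm/m = −Q_out dt/V(t) ⇒ ln(m/m₀) = −(Q_out/(Q_in−Q_out)) ln(V/V₀).
m = m₀ (V₀/V)^(Q_out/(Q_in−Q_out)) = 54.62 × (1048/764.197)^(-2.22711) = 27.0328 g.

27.03 g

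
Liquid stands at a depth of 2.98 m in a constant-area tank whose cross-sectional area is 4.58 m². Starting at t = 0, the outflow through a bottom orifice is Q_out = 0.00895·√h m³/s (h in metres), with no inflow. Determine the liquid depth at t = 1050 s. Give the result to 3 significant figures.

Volume balance on the tank: A dh/dt = −0.00895 √h.
This is separable: 2 d(√h)/dt = −0.00895/A, so √h = √h₀ − (0.00895/(2A)) t.
√h = √2.98 − 0.00895·1050/(2·4.58) = 1.7263 − 1.0259 = 0.70034.
h = 0.70034² = 0.49048 m.

0.490 m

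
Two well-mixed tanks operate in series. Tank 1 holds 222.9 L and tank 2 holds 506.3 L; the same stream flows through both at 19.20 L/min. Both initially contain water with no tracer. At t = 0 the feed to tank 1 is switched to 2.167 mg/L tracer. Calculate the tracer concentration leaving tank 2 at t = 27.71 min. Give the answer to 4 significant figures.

Each tank obeys Vᵢ dCᵢ/dt = Q(Cᵢ₋₁ − Cᵢ), so τᵢ = Vᵢ/Q.
τ₁ = 222.9/19.20 = 11.6094 min; τ₂ = 506.3/19.20 = 26.3698 min.
Solving the cascade with C₁(0)=C₂(0)=0 gives C₂(t) = C_in[1 − (τ₁ e^(−t/τ₁) − τ₂ e^(−t/τ₂))/(τ₁ − τ₂)].
At t = 27.71: e^(−t/τ₁) = 0.0919175, e^(−t/τ₂) = 0.349650.
C₂ = 2.167·[1 − (11.6094·0.0919175 − 26.3698·0.349650)/(-14.7604)] = 2.167·0.447639 = 0.970033 mg/L.

0.9700 mg/L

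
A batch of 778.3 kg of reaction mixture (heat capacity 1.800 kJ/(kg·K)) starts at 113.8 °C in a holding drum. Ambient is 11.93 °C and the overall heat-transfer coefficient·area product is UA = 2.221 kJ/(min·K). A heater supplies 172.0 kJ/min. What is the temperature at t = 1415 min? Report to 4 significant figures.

91.96 °C

M c_p dT/dt = −UA(T − T_amb) + Q̇.
dT/dt = (T_ss − T)/τ with T_ss = T_amb + Q̇/UA = 11.93 + 172.0/2.221 = 89.3726 °C, τ = M c_p/UA = 778.3·1.800/2.221 = 630.770 min.
T approaches T_ss exponentially: T(t) = T_ss + (T₀ − T_ss) e^(−t/τ).
T(1415) = 89.3726 + (24.4274)·0.106109 = 91.9646 °C.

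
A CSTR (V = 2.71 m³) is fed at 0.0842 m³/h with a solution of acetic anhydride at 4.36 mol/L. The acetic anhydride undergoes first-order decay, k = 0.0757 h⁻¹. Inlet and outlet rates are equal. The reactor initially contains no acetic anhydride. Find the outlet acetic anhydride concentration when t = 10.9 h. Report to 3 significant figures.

0.873 mol/L

Species balance: V dC/dt = Q C_in − Q C − k V C.
This is linear with rate a = Q/V + k = 0.10677 h⁻¹.
C_ss = Q C_in/(Q + kV) = 1.2688 mol/L; C(t) = C_ss + (C₀ − C_ss) e^(−a t).
C(10.9) = 1.2688 + (-1.2688)·e^(−0.10677·10.9) = 1.2688 + (-1.2688)·0.31230 = 0.87253 mol/L.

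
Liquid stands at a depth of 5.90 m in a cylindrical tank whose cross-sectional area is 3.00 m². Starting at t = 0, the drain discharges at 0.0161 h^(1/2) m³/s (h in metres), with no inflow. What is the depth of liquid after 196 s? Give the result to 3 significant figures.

3.62 m

With no inflow, A dh/dt = −0.0161 √h.
This is separable: 2 d(√h)/dt = −0.0161/A, so √h = √h₀ − (0.0161/(2A)) t.
√h = √5.90 − 0.0161·196/(2·3.00) = 2.4290 − 0.52593 = 1.9031.
h = 1.9031² = 3.6216 m.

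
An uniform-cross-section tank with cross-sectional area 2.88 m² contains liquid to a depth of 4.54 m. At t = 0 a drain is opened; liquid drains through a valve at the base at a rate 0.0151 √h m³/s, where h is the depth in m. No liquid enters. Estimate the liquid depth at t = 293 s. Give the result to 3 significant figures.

A dh/dt = −Q_out = −0.0151 √h.
Separate and integrate: 2(√h − √h₀) = −(0.0151/A) t.
√h = √4.54 − 0.0151·293/(2·2.88) = 2.1307 − 0.76811 = 1.3626.
h = 1.3626² = 1.8567 m.

1.86 m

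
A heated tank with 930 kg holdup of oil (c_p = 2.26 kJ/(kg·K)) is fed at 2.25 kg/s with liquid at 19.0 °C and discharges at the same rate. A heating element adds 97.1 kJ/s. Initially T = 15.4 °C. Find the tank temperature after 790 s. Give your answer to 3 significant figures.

M c_p dT/dt = ṁ c_p (T_in − T) + Q̇.
Rearrange: dT/dt = (T_ss − T)/τ with τ = M/ṁ = 413.33 s and T_ss = T_in + Q̇/(ṁ c_p) = 38.095 °C.
Solution: T(t) = T_ss + (T₀ − T_ss) e^(−t/τ).
T(790) = 38.095 + (-22.695)·e^(−790/413.33) = 38.095 + (-22.695)·0.14789 = 34.739 °C.

34.7 °C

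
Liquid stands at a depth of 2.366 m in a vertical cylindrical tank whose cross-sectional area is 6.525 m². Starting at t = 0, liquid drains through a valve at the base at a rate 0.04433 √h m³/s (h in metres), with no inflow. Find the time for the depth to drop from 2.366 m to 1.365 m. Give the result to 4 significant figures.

108.9 s

Accumulation of liquid (constant cross-section A): A dh/dt = −0.04433 √h.
∫ h^(−1/2) dh = −(0.04433/A) ∫ dt, giving 2√h = 2√h₀ − (0.04433/A) t.
t = 2A(√h₀ − √h)/0.04433 = 2·6.525·(√2.366 − √1.365)/0.04433
  = 13.0500 × (1.53818 − 1.16833) / 0.04433 = 108.877 s.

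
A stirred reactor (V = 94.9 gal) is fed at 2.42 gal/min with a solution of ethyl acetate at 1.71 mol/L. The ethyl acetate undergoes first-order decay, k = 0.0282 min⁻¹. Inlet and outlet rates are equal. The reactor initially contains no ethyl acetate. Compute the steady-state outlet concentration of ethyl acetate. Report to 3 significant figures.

0.812 mol/L

Accumulation = in − out − consumed: V dC/dt = Q C_in − Q C − k V C.
Steady state (dC/dt = 0): C_ss = Q C_in/(Q + kV) = C_in/(1 + kV/Q).
C_ss = 2.42·1.71/(2.42 + 0.0282·94.9) = 4.1382/5.0962 = 0.81202 mol/L.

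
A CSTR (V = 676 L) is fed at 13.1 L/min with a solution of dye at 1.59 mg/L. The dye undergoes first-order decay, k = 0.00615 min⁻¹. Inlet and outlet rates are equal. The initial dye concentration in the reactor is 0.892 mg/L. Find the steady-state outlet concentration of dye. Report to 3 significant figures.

Species balance: V dC/dt = Q C_in − Q C − k V C.
Steady state (dC/dt = 0): C_ss = Q C_in/(Q + kV) = C_in/(1 + kV/Q).
C_ss = 13.1·1.59/(13.1 + 0.00615·676) = 20.829/17.257 = 1.2070 mg/L.

1.21 mg/L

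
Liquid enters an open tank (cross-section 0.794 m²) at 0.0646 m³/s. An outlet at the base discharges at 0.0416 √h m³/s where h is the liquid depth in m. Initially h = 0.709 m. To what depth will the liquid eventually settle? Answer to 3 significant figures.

2.41 m

Level balance: A dh/dt = 0.0646 − 0.0416 √h. Setting dh/dt = 0:
Q_in = 0.0416 √h_ss ⇒ √h_ss = 0.0646/0.0416 = 1.5529.
h_ss = 1.5529² = 2.4115 m. (Since h₀ = 0.709 m < h_ss, the level will rise toward this value.)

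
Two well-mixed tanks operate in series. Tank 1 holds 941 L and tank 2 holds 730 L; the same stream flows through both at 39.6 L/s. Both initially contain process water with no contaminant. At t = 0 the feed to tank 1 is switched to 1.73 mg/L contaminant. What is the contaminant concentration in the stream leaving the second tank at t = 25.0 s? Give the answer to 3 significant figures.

0.578 mg/L

Species balance on tank i: dCᵢ/dt = (Cᵢ₋₁ − Cᵢ)/τᵢ with τᵢ = Vᵢ/Q.
τ₁ = 941/39.6 = 23.763 s; τ₂ = 730/39.6 = 18.434 s.
Tank 1: C₁ = C_in(1 − e^(−t/τ₁)). Tank 2 (τ₁ ≠ τ₂): C₂ = C_in[1 − (τ₁ e^(−t/τ₁) − τ₂ e^(−t/τ₂))/(τ₁ − τ₂)].
At t = 25.0: e^(−t/τ₁) = 0.34921, e^(−t/τ₂) = 0.25765.
C₂ = 1.73·[1 − (23.763·0.34921 − 18.434·0.25765)/(5.3283)] = 1.73·0.33399 = 0.57781 mg/L.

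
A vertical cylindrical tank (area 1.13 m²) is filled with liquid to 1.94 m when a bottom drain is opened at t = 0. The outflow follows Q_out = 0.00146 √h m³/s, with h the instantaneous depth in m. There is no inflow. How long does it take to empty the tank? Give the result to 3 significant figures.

Unsteady balance on liquid volume: A dh/dt = −0.00146 √h.
Separate and integrate: 2(√h − √h₀) = −(0.00146/A) t.
Set h = 0: 2√h₀ = (0.00146/A) t_empty ⇒ t_empty = 2A√h₀/0.00146.
t_empty = 2·1.13·√1.94/0.00146 = 2.2600·1.3928/0.00146 = 2156.0 s.

2160 s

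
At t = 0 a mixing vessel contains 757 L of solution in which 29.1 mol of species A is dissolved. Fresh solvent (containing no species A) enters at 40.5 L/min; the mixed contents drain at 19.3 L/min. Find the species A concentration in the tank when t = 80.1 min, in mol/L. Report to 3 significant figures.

0.00406 mol/L

Total volume: dV/dt = Q_in − Q_out = 21.200 L/min, so V(t) = 757 + 21.200 t and V(80.1) = 2455.1 L.
No species A enters, so dm/dt = −Q_out · (m/V).
Separate: dm/m = −Q_out dt/V(t) ⇒ ln(m/m₀) = −(Q_out/(Q_in−Q_out)) ln(V/V₀).
m = m₀ (V₀/V)^(Q_out/(Q_in−Q_out)) = 29.1 × (757/2455.1)^(0.91038) = 9.9704 mol.
C = m/V = 9.9704/2455.1 = 0.0040611 mol/L.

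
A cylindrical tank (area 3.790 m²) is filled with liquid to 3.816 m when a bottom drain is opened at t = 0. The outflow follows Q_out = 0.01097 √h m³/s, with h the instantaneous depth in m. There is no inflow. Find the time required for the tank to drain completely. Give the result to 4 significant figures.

1350 s

With no inflow, A dh/dt = −0.01097 √h.
Separate and integrate: 2(√h − √h₀) = −(0.01097/A) t.
Tank is empty when √h = 0: t_empty = 2A√h₀/0.01097.
t_empty = 2·3.790·√3.816/0.01097 = 7.58000·1.95346/0.01097 = 1349.79 s.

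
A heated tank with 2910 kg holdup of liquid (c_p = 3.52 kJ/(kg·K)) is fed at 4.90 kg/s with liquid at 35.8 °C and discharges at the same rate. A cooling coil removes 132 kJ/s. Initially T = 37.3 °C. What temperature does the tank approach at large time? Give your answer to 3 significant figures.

Heat balance on the well-mixed liquid: M c_p dT/dt = ṁ c_p (T_in − T) − 132.
At steady state dT/dt = 0 ⇒ T_ss = T_in − Q̇/(ṁ c_p) = 35.8 − 132/(4.90·3.52) = 28.147 °C.

28.1 °C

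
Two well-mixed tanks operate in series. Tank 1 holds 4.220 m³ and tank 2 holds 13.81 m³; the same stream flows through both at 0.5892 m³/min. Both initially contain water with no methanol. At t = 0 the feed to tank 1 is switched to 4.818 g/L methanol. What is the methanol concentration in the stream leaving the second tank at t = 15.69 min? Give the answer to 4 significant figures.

1.503 g/L

Species balance on tank i: dCᵢ/dt = (Cᵢ₋₁ − Cᵢ)/τᵢ with τᵢ = Vᵢ/Q.
τ₁ = 4.220/0.5892 = 7.16225 min; τ₂ = 13.81/0.5892 = 23.4386 min.
Solving the cascade with C₁(0)=C₂(0)=0 gives C₂(t) = C_in[1 − (τ₁ e^(−t/τ₁) − τ₂ e^(−t/τ₂))/(τ₁ − τ₂)].
At t = 15.69: e^(−t/τ₁) = 0.111844, e^(−t/τ₂) = 0.512011.
C₂ = 4.818·[1 − (7.16225·0.111844 − 23.4386·0.512011)/(-16.2763)] = 4.818·0.311899 = 1.50273 g/L.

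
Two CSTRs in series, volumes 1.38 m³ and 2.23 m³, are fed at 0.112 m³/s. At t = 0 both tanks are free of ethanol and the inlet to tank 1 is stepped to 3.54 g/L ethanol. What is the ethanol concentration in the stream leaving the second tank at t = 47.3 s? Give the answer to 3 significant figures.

2.80 g/L

Time constants: τᵢ = Vᵢ/Q for each well-mixed tank.
τ₁ = 1.38/0.112 = 12.321 s; τ₂ = 2.23/0.112 = 19.911 s.
Tank 1: C₁ = C_in(1 − e^(−t/τ₁)). Tank 2 (τ₁ ≠ τ₂): C₂ = C_in[1 − (τ₁ e^(−t/τ₁) − τ₂ e^(−t/τ₂))/(τ₁ − τ₂)].
At t = 47.3: e^(−t/τ₁) = 0.021519, e^(−t/τ₂) = 0.092958.
C₂ = 3.54·[1 − (12.321·0.021519 − 19.911·0.092958)/(-7.5893)] = 3.54·0.79106 = 2.8003 g/L.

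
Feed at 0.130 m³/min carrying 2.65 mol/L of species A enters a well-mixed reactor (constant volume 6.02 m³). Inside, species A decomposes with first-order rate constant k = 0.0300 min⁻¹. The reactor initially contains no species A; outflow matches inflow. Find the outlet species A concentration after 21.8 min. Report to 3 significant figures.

Accumulation = in − out − consumed: V dC/dt = Q C_in − Q C − k V C.
This is linear with rate a = Q/V + k = 0.051595 min⁻¹.
C_ss = Q C_in/(Q + kV) = 1.1091 mol/L; C(t) = C_ss + (C₀ − C_ss) e^(−a t).
C(21.8) = 1.1091 + (-1.1091)·e^(−0.051595·21.8) = 1.1091 + (-1.1091)·0.32473 = 0.74897 mol/L.

0.749 mol/L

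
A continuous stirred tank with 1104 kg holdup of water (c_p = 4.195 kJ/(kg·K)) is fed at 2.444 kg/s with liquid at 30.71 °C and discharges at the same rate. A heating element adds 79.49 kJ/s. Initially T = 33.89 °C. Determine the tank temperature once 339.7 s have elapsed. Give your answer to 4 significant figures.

Energy balance: M c_p dT/dt = ṁ c_p (T_in − T) + 79.49.
τ = M/ṁ = 451.718 s; T_ss = T_in + Q̇/(ṁ c_p) = 30.71 + 79.49/(2.444·4.195) = 38.4632 °C.
Solution: T(t) = T_ss + (T₀ − T_ss) e^(−t/τ).
T(339.7) = 38.4632 + (-4.57317)·e^(−339.7/451.718) = 38.4632 + (-4.57317)·0.471415 = 36.3073 °C.

36.31 °C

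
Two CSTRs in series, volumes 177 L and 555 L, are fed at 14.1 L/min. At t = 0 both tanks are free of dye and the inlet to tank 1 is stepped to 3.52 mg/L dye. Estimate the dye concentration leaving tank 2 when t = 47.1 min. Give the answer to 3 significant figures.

Species balance on tank i: dCᵢ/dt = (Cᵢ₋₁ − Cᵢ)/τᵢ with τᵢ = Vᵢ/Q.
τ₁ = 177/14.1 = 12.553 min; τ₂ = 555/14.1 = 39.362 min.
Tank 1: C₁ = C_in(1 − e^(−t/τ₁)). Tank 2 (τ₁ ≠ τ₂): C₂ = C_in[1 − (τ₁ e^(−t/τ₁) − τ₂ e^(−t/τ₂))/(τ₁ − τ₂)].
At t = 47.1: e^(−t/τ₁) = 0.023470, e^(−t/τ₂) = 0.30222.
C₂ = 3.52·[1 − (12.553·0.023470 − 39.362·0.30222)/(-26.809)] = 3.52·0.56725 = 1.9967 mg/L.

2.00 mg/L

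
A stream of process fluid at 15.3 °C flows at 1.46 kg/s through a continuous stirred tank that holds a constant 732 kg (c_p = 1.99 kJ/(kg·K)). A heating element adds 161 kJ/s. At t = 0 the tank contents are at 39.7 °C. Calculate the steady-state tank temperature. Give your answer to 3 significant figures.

M c_p dT/dt = ṁ c_p (T_in − T) + Q̇.
At steady state dT/dt = 0 ⇒ T_ss = T_in + Q̇/(ṁ c_p) = 15.3 + 161/(1.46·1.99) = 70.714 °C.

70.7 °C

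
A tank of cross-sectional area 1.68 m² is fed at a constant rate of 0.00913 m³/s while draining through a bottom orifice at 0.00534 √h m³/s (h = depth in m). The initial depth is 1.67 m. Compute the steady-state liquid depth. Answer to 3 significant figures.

2.92 m

A dh/dt = Q_in − 0.00534 √h. Steady state requires inflow = outflow:
Q_in = 0.00534 √h_ss ⇒ √h_ss = 0.00913/0.00534 = 1.7097.
h_ss = 1.7097² = 2.9232 m. (Since h₀ = 1.67 m < h_ss, the level will rise toward this value.)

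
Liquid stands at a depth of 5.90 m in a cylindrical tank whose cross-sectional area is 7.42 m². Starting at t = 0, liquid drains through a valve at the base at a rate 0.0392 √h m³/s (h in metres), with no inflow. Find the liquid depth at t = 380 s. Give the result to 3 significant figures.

2.03 m

With no inflow, A dh/dt = −0.0392 √h.
∫ h^(−1/2) dh = −(0.0392/A) ∫ dt, giving 2√h = 2√h₀ − (0.0392/A) t.
√h = √5.90 − 0.0392·380/(2·7.42) = 2.4290 − 1.0038 = 1.4252.
h = 1.4252² = 2.0312 m.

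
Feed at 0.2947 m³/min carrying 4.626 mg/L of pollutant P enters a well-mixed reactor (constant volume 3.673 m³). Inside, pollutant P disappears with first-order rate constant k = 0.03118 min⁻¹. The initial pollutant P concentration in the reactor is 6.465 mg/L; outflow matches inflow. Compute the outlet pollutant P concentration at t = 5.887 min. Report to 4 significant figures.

V dC/dt = Q(C_in − C) − k V C.
dC/dt = (Q/V) C_in − (Q/V + k) C; effective rate a = Q/V + k = 0.0802341 + 0.03118 = 0.111414 min⁻¹.
C_ss = Q C_in/(Q + kV) = 3.33138 mg/L; C(t) = C_ss + (C₀ − C_ss) e^(−a t).
C(5.887) = 3.33138 + (3.13362)·e^(−0.111414·5.887) = 3.33138 + (3.13362)·0.518977 = 4.95766 mg/L.

4.958 mg/L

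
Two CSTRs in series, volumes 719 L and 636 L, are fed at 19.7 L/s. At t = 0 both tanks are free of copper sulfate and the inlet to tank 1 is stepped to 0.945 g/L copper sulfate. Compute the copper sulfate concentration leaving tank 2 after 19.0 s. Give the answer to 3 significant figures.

0.101 g/L

Species balance on tank i: dCᵢ/dt = (Cᵢ₋₁ − Cᵢ)/τᵢ with τᵢ = Vᵢ/Q.
τ₁ = 719/19.7 = 36.497 s; τ₂ = 636/19.7 = 32.284 s.
Solving the cascade with C₁(0)=C₂(0)=0 gives C₂(t) = C_in[1 − (τ₁ e^(−t/τ₁) − τ₂ e^(−t/τ₂))/(τ₁ − τ₂)].
At t = 19.0: e^(−t/τ₁) = 0.59417, e^(−t/τ₂) = 0.55515.
C₂ = 0.945·[1 − (36.497·0.59417 − 32.284·0.55515)/(4.2132)] = 0.945·0.10678 = 0.10091 g/L.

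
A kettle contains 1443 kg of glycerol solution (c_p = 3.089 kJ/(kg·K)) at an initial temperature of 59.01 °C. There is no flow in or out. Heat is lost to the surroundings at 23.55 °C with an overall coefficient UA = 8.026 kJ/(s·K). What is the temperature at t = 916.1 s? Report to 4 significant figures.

30.36 °C

M c_p dT/dt = −UA(T − T_amb).
dT/dt = (T_ss − T)/τ with T_ss = T_amb = 23.5500 °C, τ = M c_p/UA = 1443·3.089/8.026 = 555.373 s.
T approaches T_ss exponentially: T(t) = T_ss + (T₀ − T_ss) e^(−t/τ).
T(916.1) = 23.5500 + (35.4600)·0.192142 = 30.3634 °C.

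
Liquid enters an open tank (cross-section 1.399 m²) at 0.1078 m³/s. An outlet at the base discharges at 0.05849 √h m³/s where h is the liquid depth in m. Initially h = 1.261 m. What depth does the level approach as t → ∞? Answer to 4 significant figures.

Level balance: A dh/dt = 0.1078 − 0.05849 √h. Setting dh/dt = 0:
Q_in = 0.05849 √h_ss ⇒ √h_ss = 0.1078/0.05849 = 1.84305.
h_ss = 1.84305² = 3.39683 m. (Since h₀ = 1.261 m < h_ss, the level will rise toward this value.)

3.397 m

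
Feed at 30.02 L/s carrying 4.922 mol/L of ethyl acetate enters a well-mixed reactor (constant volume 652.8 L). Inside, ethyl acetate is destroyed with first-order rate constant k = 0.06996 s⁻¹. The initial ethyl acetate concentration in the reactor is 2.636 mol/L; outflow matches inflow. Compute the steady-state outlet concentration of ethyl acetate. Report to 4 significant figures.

1.952 mol/L

Accumulation = in − out − consumed: V dC/dt = Q C_in − Q C − k V C.
Steady state (dC/dt = 0): C_ss = Q C_in/(Q + kV) = C_in/(1 + kV/Q).
C_ss = 30.02·4.922/(30.02 + 0.06996·652.8) = 147.758/75.6899 = 1.95216 mol/L.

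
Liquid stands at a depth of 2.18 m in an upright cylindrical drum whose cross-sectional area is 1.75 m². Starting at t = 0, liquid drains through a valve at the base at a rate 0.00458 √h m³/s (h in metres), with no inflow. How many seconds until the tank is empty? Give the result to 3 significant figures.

With no inflow, A dh/dt = −0.00458 √h.
Separate and integrate: 2(√h − √h₀) = −(0.00458/A) t.
Set h = 0: 2√h₀ = (0.00458/A) t_empty ⇒ t_empty = 2A√h₀/0.00458.
t_empty = 2·1.75·√2.18/0.00458 = 3.5000·1.4765/0.00458 = 1128.3 s.

1130 s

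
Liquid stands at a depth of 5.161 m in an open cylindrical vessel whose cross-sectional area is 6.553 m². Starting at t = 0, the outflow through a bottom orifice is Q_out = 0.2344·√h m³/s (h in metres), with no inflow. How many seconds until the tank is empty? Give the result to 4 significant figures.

Accumulation of liquid (constant cross-section A): A dh/dt = −0.2344 √h.
∫ h^(−1/2) dh = −(0.2344/A) ∫ dt, giving 2√h = 2√h₀ − (0.2344/A) t.
Set h = 0: 2√h₀ = (0.2344/A) t_empty ⇒ t_empty = 2A√h₀/0.2344.
t_empty = 2·6.553·√5.161/0.2344 = 13.1060·2.27178/0.2344 = 127.022 s.

127.0 s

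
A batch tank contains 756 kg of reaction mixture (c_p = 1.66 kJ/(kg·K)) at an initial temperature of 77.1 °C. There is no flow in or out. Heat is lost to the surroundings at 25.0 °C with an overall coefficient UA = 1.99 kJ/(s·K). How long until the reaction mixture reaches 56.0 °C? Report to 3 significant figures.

327 s

Heat balance on the well-mixed liquid: M c_p dT/dt = −UA(T − T_amb).
τ = M c_p/UA = 630.63 s; T_ss = T_amb = 25.000 °C.
T(t) = T_ss + (T₀ − T_ss)e^(−t/τ); set T = 56.0:
t = −τ ln[(T − T_ss)/(T₀ − T_ss)] = −630.63 · ln(0.59501) = 327.41 s.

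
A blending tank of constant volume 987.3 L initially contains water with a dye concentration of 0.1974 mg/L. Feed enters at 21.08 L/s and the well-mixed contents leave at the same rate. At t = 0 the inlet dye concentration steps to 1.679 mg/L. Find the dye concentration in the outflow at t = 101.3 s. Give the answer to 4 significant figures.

1.509 mg/L

Species balance on the tank: V dC/dt = Q(C_in − C).
Rewrite as dC/dt + C/τ = C_in/τ, τ = V/Q = 46.8359 s.
This is linear first-order; C(t) = C_in + (C₀ − C_in) e^(−t/τ).
C(101.3) = 1.679 + (0.1974 − 1.679)·e^(−101.3/46.8359) = 1.679 + (-1.48160)·0.114994 = 1.50862 mg/L.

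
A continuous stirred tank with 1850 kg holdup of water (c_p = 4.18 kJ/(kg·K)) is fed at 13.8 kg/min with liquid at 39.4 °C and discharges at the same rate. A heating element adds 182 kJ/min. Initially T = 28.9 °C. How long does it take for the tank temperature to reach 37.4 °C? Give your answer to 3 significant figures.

Heat balance on the well-mixed liquid: M c_p dT/dt = ṁ c_p (T_in − T) + 182.
τ = M/ṁ = 134.06 min; T_ss = T_in + Q̇/(ṁ c_p) = 42.555 °C.
T(t) = T_ss + (T₀ − T_ss) e^(−t/τ). Set T = 37.4:
e^(−t/τ) = (37.4 − 42.555)/(28.9 − 42.555) = 0.37752
t = −134.06 · ln(0.37752) = 130.59 min.

131 min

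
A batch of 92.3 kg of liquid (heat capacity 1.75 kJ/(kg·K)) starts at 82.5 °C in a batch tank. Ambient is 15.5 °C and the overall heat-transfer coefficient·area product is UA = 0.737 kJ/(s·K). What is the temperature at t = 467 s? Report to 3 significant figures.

M c_p dT/dt = −UA(T − T_amb).
dT/dt = (T_ss − T)/τ with T_ss = T_amb = 15.500 °C, τ = M c_p/UA = 92.3·1.75/0.737 = 219.17 s.
Integrating: T(t) = T_ss + (T₀ − T_ss) e^(−t/τ).
T(467) = 15.500 + (67.000)·0.11874 = 23.456 °C.

23.5 °C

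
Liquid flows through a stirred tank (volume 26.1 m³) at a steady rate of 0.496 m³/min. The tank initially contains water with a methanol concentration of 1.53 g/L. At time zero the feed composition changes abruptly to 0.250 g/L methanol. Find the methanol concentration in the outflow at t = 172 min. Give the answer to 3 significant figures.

Unsteady species balance (constant V, well mixed): V dC/dt = Q(C_in − C).
Time constant τ = V/Q = 26.1/0.496 = 52.621 min.
C approaches C_in exponentially: C(t) = C_in + (C₀ − C_in) e^(−t/τ).
C(172) = 0.250 + (1.53 − 0.250)·e^(−172/52.621) = 0.250 + (1.2800)·0.038057 = 0.29871 g/L.

0.299 g/L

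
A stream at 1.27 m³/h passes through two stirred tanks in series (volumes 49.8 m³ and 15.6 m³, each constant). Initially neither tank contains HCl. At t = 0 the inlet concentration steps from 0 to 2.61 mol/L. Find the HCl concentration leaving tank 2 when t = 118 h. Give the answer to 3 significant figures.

Species balance on tank i: dCᵢ/dt = (Cᵢ₋₁ − Cᵢ)/τᵢ with τᵢ = Vᵢ/Q.
τ₁ = 49.8/1.27 = 39.213 h; τ₂ = 15.6/1.27 = 12.283 h.
Solving the cascade with C₁(0)=C₂(0)=0 gives C₂(t) = C_in[1 − (τ₁ e^(−t/τ₁) − τ₂ e^(−t/τ₂))/(τ₁ − τ₂)].
At t = 118: e^(−t/τ₁) = 0.049329, e^(−t/τ₂) = 6.7296e-05.
C₂ = 2.61·[1 − (39.213·0.049329 − 12.283·6.7296e-05)/(26.929)] = 2.61·0.92820 = 2.4226 mol/L.

2.42 mol/L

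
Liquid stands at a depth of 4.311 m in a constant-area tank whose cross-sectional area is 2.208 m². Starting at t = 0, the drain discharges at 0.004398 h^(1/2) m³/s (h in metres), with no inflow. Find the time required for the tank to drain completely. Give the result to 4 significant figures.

2085 s

A dh/dt = −Q_out = −0.004398 √h.
∫ h^(−1/2) dh = −(0.004398/A) ∫ dt, giving 2√h = 2√h₀ − (0.004398/A) t.
Tank is empty when √h = 0: t_empty = 2A√h₀/0.004398.
t_empty = 2·2.208·√4.311/0.004398 = 4.41600·2.07629/0.004398 = 2084.79 s.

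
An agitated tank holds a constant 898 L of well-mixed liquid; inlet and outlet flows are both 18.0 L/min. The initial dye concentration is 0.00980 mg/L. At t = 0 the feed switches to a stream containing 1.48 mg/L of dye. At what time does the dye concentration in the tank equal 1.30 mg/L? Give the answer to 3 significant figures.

105 min

Transient balance on the dissolved component: V dC/dt = Q(C_in − C), so τ = V/Q = 49.889 min.
C(t) = C_in + (C₀ − C_in) e^(−t/τ). Set C = 1.30 and solve for t:
e^(−t/τ) = (C − C_in)/(C₀ − C_in) = (1.30 − 1.48)/(0.00980 − 1.48) = 0.12243
t = −τ ln(…) = 49.889 × 2.1002 = 104.78 min.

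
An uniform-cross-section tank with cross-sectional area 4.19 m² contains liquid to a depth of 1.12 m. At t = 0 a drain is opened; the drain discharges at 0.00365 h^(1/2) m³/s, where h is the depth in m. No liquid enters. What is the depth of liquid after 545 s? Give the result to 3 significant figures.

A dh/dt = −Q_out = −0.00365 √h.
∫ h^(−1/2) dh = −(0.00365/A) ∫ dt, giving 2√h = 2√h₀ − (0.00365/A) t.
√h = √1.12 − 0.00365·545/(2·4.19) = 1.0583 − 0.23738 = 0.82092.
h = 0.82092² = 0.67391 m.

0.674 m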